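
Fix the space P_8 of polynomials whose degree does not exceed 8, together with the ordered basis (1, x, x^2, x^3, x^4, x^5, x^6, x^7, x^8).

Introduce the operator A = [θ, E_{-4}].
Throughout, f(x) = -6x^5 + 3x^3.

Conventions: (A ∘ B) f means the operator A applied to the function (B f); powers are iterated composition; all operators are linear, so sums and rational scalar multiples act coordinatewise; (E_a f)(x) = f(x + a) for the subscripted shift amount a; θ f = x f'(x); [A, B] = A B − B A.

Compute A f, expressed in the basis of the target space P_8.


the image equals g(x) = -120x^4 + 1920x^3 - 11484x^2 + 30432x - 30144

E_{-4} f = -6x^5 + 120x^4 - 957x^3 + 3804x^2 - 7536x + 5952
θ E_{-4} f = -30x^5 + 480x^4 - 2871x^3 + 7608x^2 - 7536x
θ f = -30x^5 + 9x^3
E_{-4} θ f = -30x^5 + 600x^4 - 4791x^3 + 19092x^2 - 37968x + 30144
[θ, E_{-4}] f = -120x^4 + 1920x^3 - 11484x^2 + 30432x - 30144


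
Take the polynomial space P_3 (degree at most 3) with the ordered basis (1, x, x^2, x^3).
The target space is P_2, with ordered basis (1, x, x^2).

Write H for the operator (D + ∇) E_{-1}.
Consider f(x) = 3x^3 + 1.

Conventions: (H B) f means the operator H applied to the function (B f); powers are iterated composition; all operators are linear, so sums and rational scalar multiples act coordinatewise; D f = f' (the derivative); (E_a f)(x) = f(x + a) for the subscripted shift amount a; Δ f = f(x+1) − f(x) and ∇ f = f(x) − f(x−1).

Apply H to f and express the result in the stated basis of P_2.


E_{-1} f = 3x^3 - 9x^2 + 9x - 2
D E_{-1} f = 9x^2 - 18x + 9
∇ E_{-1} f = 9x^2 - 27x + 21
(D + ∇) E_{-1} f = 18x^2 - 45x + 30

the image equals g(x) = 18x^2 - 45x + 30


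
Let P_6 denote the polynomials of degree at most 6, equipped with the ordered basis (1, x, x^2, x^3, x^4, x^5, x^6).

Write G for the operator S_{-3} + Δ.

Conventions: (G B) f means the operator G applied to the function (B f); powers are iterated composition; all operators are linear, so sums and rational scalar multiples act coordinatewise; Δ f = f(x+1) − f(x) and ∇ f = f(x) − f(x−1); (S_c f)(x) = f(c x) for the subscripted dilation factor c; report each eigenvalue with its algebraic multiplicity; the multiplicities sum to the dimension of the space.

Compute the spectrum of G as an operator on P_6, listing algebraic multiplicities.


image of 1: 1
image of x: -3x + 1
image of x^2: 9x^2 + 2x + 1
image of x^3: -27x^3 + 3x^2 + 3x + 1
image of x^4: 81x^4 + 4x^3 + 6x^2 + 4x + 1
image of x^5: -243x^5 + 5x^4 + 10x^3 + 10x^2 + 5x + 1
image of x^6: 729x^6 + 6x^5 + 15x^4 + 20x^3 + 15x^2 + 6x + 1
the matrix is upper triangular; its diagonal is (1, -3, 9, -27, 81, -243, 729)
for a triangular matrix the eigenvalues are the diagonal entries, with algebraic multiplicity their repetition count

λ = -243 (multiplicity 1), λ = -27 (multiplicity 1), λ = -3 (multiplicity 1), λ = 1 (multiplicity 1), λ = 9 (multiplicity 1), λ = 81 (multiplicity 1), λ = 729 (multiplicity 1)


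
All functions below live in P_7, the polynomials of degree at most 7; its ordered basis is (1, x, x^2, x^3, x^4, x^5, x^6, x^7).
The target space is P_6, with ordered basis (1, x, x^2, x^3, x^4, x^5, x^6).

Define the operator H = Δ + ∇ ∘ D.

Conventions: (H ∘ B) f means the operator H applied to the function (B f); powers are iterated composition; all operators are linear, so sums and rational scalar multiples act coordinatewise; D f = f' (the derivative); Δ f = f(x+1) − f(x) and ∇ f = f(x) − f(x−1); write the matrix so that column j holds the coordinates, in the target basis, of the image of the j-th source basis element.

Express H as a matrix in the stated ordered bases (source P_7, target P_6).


the matrix is [[0, 1, 3, -2, 5, -4, 7, -6]; [0, 0, 2, 9, -8, 25, -24, 49]; [0, 0, 0, 3, 18, -20, 75, -84]; [0, 0, 0, 0, 4, 30, -40, 175]; [0, 0, 0, 0, 0, 5, 45, -70]; [0, 0, 0, 0, 0, 0, 6, 63]; [0, 0, 0, 0, 0, 0, 0, 7]] (rows listed top to bottom)

image of 1: 0
image of x: 1
image of x^2: 2x + 3
image of x^3: 3x^2 + 9x - 2
image of x^4: 4x^3 + 18x^2 - 8x + 5
image of x^5: 5x^4 + 30x^3 - 20x^2 + 25x - 4
image of x^6: 6x^5 + 45x^4 - 40x^3 + 75x^2 - 24x + 7
image of x^7: 7x^6 + 63x^5 - 70x^4 + 175x^3 - 84x^2 + 49x - 6
each image's coordinates form column j of the matrix


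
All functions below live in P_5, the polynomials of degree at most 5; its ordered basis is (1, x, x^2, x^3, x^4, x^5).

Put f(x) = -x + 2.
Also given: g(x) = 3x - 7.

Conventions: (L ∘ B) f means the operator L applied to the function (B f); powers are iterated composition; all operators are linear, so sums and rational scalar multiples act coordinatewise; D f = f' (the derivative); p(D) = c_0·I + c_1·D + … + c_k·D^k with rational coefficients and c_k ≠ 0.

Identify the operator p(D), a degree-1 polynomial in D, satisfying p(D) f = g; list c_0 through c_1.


D^0 f = -x + 2
D^1 f = -1
matching coefficients of g against c_0 f + c_1 Df + … from the top degree down determines the c_i
solution: c_0 = -3, c_1 = 1

c_0 = -3, c_1 = 1


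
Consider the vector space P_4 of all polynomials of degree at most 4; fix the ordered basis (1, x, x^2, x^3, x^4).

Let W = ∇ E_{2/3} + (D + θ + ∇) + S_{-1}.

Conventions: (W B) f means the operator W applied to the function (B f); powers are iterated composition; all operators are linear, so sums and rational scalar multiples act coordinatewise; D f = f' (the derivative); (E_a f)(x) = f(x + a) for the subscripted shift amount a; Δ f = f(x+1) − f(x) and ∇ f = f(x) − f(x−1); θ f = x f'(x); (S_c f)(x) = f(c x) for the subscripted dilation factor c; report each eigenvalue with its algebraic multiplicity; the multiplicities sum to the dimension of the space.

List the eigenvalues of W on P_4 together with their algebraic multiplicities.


image of 1: 1
image of x: 3
image of x^2: 3x^2 + 6x - 2/3
image of x^3: 2x^3 + 9x^2 - 2x + 4/3
image of x^4: 5x^4 + 12x^3 - 4x^2 + (16/3)x - 22/27
the matrix is upper triangular; its diagonal is (1, 0, 3, 2, 5)
for a triangular matrix the eigenvalues are the diagonal entries, with algebraic multiplicity their repetition count

λ = 0 (multiplicity 1), λ = 1 (multiplicity 1), λ = 2 (multiplicity 1), λ = 3 (multiplicity 1), λ = 5 (multiplicity 1)


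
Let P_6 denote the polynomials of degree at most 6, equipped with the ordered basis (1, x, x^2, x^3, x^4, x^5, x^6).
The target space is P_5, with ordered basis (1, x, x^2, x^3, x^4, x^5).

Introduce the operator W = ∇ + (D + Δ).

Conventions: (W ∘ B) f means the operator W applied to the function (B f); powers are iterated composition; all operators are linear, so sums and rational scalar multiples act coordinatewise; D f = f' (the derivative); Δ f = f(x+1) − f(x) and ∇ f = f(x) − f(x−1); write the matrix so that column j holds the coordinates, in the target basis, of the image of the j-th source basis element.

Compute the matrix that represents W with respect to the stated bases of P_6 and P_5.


image of 1: 0
image of x: 3
image of x^2: 6x
image of x^3: 9x^2 + 2
image of x^4: 12x^3 + 8x
image of x^5: 15x^4 + 20x^2 + 2
image of x^6: 18x^5 + 40x^3 + 12x
each image's coordinates form column j of the matrix

the matrix is [[0, 3, 0, 2, 0, 2, 0]; [0, 0, 6, 0, 8, 0, 12]; [0, 0, 0, 9, 0, 20, 0]; [0, 0, 0, 0, 12, 0, 40]; [0, 0, 0, 0, 0, 15, 0]; [0, 0, 0, 0, 0, 0, 18]] (rows listed top to bottom)


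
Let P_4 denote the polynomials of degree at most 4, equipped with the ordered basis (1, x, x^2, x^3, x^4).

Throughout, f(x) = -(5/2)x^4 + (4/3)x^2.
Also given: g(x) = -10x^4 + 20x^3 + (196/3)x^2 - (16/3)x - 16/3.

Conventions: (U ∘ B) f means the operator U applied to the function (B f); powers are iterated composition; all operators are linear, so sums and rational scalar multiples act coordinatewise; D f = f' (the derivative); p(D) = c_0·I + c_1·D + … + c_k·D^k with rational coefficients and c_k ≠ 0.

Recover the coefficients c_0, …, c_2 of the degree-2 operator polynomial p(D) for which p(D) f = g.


p(D) = 4·I − 2·D − 2·D^2, i.e. c_0 = 4, c_1 = -2, c_2 = -2

D^0 f = -(5/2)x^4 + (4/3)x^2
D^1 f = -10x^3 + (8/3)x
D^2 f = -30x^2 + 8/3
matching coefficients of g against c_0 f + c_1 Df + … from the top degree down determines the c_i
solution: c_0 = 4, c_1 = -2, c_2 = -2


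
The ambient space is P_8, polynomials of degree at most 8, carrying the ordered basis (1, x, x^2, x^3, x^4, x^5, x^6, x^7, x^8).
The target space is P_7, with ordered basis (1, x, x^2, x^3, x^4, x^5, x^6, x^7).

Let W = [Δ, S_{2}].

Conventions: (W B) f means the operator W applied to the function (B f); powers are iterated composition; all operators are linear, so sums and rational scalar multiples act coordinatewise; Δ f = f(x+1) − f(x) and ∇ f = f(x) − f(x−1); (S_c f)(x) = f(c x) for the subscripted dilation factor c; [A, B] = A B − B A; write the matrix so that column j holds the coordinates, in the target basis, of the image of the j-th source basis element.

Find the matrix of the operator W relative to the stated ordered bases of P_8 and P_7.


image of 1: 0
image of x: 1
image of x^2: 4x + 3
image of x^3: 12x^2 + 18x + 7
image of x^4: 32x^3 + 72x^2 + 56x + 15
image of x^5: 80x^4 + 240x^3 + 280x^2 + 150x + 31
image of x^6: 192x^5 + 720x^4 + 1120x^3 + 900x^2 + 372x + 63
image of x^7: 448x^6 + 2016x^5 + 3920x^4 + 4200x^3 + 2604x^2 + 882x + 127
image of x^8: 1024x^7 + 5376x^6 + 12544x^5 + 16800x^4 + 13888x^3 + 7056x^2 + 2032x + 255
each image's coordinates form column j of the matrix

the matrix is [[0, 1, 3, 7, 15, 31, 63, 127, 255]; [0, 0, 4, 18, 56, 150, 372, 882, 2032]; [0, 0, 0, 12, 72, 280, 900, 2604, 7056]; [0, 0, 0, 0, 32, 240, 1120, 4200, 13888]; [0, 0, 0, 0, 0, 80, 720, 3920, 16800]; [0, 0, 0, 0, 0, 0, 192, 2016, 12544]; [0, 0, 0, 0, 0, 0, 0, 448, 5376]; [0, 0, 0, 0, 0, 0, 0, 0, 1024]] (rows listed top to bottom)


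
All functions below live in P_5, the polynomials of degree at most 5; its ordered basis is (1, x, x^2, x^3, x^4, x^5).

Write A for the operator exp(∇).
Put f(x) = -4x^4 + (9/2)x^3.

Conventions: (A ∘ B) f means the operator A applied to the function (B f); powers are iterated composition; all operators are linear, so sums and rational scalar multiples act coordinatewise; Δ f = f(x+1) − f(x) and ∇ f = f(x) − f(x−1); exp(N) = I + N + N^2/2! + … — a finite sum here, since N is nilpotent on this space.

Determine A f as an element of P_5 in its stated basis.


g(x) = -4x^4 - (23/2)x^3 + (27/2)x^2 + 16x - 17/2

order-1 term: -16x^3 + (75/2)x^2 - (59/2)x + 17/2
order-2 term: -24x^2 + (123/2)x - 83/2
order-3 term: -16x + 57/2
order-4 term: -4
the series for exp(∇) f terminates at order 4
exp(∇) f = -4x^4 - (23/2)x^3 + (27/2)x^2 + 16x - 17/2


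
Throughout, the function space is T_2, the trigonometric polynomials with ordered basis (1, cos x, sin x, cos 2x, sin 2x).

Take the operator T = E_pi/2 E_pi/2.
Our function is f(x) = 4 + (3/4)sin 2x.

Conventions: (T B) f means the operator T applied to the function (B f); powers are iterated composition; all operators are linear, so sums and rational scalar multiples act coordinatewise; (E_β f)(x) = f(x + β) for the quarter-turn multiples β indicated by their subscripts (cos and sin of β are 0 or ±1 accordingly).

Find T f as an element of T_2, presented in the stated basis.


the image equals g(x) = 4 + (3/4)sin 2x

E_pi/2 f = 4 - (3/4)sin 2x
E_pi/2 E_pi/2 f = 4 + (3/4)sin 2x


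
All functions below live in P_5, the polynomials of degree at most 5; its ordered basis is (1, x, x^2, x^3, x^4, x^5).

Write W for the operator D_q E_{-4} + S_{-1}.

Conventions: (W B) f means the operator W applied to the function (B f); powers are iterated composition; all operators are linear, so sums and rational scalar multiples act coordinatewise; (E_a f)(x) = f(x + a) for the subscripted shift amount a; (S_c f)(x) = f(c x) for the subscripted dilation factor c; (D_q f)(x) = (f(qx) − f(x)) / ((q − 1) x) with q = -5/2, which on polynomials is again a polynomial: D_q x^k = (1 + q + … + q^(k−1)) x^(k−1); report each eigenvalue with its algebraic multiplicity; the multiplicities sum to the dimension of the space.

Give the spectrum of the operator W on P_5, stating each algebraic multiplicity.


image of 1: 1
image of x: -x + 1
image of x^2: x^2 - (3/2)x - 8
image of x^3: -x^3 + (19/4)x^2 + 18x + 48
image of x^4: x^4 - (87/8)x^3 - 76x^2 - 144x - 256
image of x^5: -x^5 + (451/16)x^4 + (435/2)x^3 + 760x^2 + 960x + 1280
the matrix is upper triangular; its diagonal is (1, -1, 1, -1, 1, -1)
for a triangular matrix the eigenvalues are the diagonal entries, with algebraic multiplicity their repetition count

λ = -1 (multiplicity 3), λ = 1 (multiplicity 3)


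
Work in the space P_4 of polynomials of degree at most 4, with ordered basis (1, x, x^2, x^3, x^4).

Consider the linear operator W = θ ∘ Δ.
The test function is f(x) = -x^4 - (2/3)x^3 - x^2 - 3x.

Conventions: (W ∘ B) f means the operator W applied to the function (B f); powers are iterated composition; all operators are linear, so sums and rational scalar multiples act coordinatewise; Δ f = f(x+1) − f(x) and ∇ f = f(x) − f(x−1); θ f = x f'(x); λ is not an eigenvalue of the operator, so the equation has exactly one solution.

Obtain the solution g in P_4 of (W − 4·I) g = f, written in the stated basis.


write g with unknown coordinates in the stated basis and equate coefficients in (W − 4·I) g = f
solving from the highest basis element down gives g = (1/4)x^4 + (11/12)x^3 + (19/8)x^2 + (23/8)x
check: W g = 3x^3 + (17/2)x^2 + (17/2)x
so W g − 4·g = -x^4 - (2/3)x^3 - x^2 - 3x = f ✓

g(x) = (1/4)x^4 + (11/12)x^3 + (19/8)x^2 + (23/8)x


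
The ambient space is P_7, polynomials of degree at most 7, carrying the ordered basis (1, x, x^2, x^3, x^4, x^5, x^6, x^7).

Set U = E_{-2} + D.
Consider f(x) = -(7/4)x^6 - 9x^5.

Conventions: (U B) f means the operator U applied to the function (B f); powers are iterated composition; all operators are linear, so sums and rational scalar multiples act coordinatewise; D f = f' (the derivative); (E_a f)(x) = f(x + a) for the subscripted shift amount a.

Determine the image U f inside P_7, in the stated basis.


E_{-2} f = -(7/4)x^6 + 12x^5 - 15x^4 - 80x^3 + 300x^2 - 384x + 176
D f = -(21/2)x^5 - 45x^4
(E_{-2} + D) f = -(7/4)x^6 + (3/2)x^5 - 60x^4 - 80x^3 + 300x^2 - 384x + 176

the image equals g(x) = -(7/4)x^6 + (3/2)x^5 - 60x^4 - 80x^3 + 300x^2 - 384x + 176


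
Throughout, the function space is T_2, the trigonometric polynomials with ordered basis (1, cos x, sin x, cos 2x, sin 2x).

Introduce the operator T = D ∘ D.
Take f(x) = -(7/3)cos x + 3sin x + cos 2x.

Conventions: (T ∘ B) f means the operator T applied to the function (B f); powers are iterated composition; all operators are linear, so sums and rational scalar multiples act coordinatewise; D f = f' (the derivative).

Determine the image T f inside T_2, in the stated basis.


g(x) = (7/3)cos x - 3sin x - 4cos 2x

D f = 3cos x + (7/3)sin x - 2sin 2x
D D f = (7/3)cos x - 3sin x - 4cos 2x


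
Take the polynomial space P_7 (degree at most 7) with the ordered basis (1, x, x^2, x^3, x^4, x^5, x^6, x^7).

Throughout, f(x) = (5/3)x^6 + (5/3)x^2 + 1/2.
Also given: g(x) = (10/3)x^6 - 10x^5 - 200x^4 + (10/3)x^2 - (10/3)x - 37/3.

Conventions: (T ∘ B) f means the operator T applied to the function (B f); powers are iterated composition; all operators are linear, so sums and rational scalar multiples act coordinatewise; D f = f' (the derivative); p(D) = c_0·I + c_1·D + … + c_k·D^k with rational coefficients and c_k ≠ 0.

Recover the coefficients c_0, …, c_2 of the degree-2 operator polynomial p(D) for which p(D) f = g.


D^0 f = (5/3)x^6 + (5/3)x^2 + 1/2
D^1 f = 10x^5 + (10/3)x
D^2 f = 50x^4 + 10/3
matching coefficients of g against c_0 f + c_1 Df + … from the top degree down determines the c_i
solution: c_0 = 2, c_1 = -1, c_2 = -4

c_0 = 2, c_1 = -1, c_2 = -4


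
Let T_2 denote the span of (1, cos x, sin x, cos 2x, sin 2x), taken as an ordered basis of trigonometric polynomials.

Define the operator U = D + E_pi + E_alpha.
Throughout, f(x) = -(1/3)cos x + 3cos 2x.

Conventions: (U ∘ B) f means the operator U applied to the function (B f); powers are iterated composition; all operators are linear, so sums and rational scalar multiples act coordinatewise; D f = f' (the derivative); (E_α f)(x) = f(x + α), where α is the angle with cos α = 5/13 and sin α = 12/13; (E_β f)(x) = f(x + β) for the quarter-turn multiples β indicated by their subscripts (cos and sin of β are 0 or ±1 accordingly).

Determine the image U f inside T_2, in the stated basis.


D f = (1/3)sin x - 6sin 2x
E_pi f = (1/3)cos x + 3cos 2x
E_alpha f = -(5/39)cos x + (4/13)sin x - (357/169)cos 2x - (360/169)sin 2x
(D + E_pi + E_alpha) f = (8/39)cos x + (25/39)sin x + (150/169)cos 2x - (1374/169)sin 2x

g(x) = (8/39)cos x + (25/39)sin x + (150/169)cos 2x - (1374/169)sin 2x


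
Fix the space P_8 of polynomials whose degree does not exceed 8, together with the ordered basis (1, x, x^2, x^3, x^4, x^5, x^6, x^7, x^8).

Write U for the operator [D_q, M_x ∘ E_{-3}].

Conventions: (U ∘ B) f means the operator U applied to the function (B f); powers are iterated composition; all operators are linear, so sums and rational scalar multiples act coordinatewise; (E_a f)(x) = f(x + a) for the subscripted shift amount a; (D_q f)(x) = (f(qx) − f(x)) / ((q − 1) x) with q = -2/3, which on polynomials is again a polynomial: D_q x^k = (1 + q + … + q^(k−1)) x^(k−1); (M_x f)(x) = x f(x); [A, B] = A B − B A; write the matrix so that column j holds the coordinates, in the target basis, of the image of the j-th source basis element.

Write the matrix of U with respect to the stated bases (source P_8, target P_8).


image of 1: 1
image of x: -(2/3)x - 3
image of x^2: (4/9)x^2 - x + 9
image of x^3: -(8/27)x^3 - (7/3)x^2 + 2x - 27
image of x^4: (16/81)x^4 - (13/9)x^3 + 29x^2 - 23x + 81
image of x^5: -(32/243)x^5 - (55/27)x^4 + (20/3)x^3 - (410/3)x^2 + 80x - 243
image of x^6: (64/729)x^6 - (133/81)x^5 + (1145/27)x^4 - (1010/9)x^3 + (2170/3)x^2 - 353x + 729
image of x^7: -(128/2187)x^7 - (463/243)x^6 + (478/27)x^5 - (8065/27)x^4 + (1780/3)x^3 - 3043x^2 + 1238x - 2187
image of x^8: (256/6561)x^8 - (1261/729)x^7 + (1379/27)x^6 - (22897/81)x^5 + (59815/27)x^4 - (10829/3)x^3 + (38801/3)x^2 - 4571x + 6561
each image's coordinates form column j of the matrix

the matrix is [[1, -3, 9, -27, 81, -243, 729, -2187, 6561]; [0, -2/3, -1, 2, -23, 80, -353, 1238, -4571]; [0, 0, 4/9, -7/3, 29, -410/3, 2170/3, -3043, 38801/3]; [0, 0, 0, -8/27, -13/9, 20/3, -1010/9, 1780/3, -10829/3]; [0, 0, 0, 0, 16/81, -55/27, 1145/27, -8065/27, 59815/27]; [0, 0, 0, 0, 0, -32/243, -133/81, 478/27, -22897/81]; [0, 0, 0, 0, 0, 0, 64/729, -463/243, 1379/27]; [0, 0, 0, 0, 0, 0, 0, -128/2187, -1261/729]; [0, 0, 0, 0, 0, 0, 0, 0, 256/6561]] (rows listed top to bottom)


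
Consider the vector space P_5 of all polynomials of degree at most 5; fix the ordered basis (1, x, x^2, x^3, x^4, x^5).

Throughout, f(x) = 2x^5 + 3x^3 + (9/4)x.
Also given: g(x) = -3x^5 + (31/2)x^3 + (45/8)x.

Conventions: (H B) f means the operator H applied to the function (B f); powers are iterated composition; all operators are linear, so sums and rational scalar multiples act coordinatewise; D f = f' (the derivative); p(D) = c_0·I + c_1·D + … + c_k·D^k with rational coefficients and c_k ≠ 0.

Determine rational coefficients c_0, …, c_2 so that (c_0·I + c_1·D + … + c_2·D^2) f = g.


c_0 = -3/2, c_1 = 0, c_2 = 1/2

D^0 f = 2x^5 + 3x^3 + (9/4)x
D^1 f = 10x^4 + 9x^2 + 9/4
D^2 f = 40x^3 + 18x
matching coefficients of g against c_0 f + c_1 Df + … from the top degree down determines the c_i
solution: c_0 = -3/2, c_1 = 0, c_2 = 1/2


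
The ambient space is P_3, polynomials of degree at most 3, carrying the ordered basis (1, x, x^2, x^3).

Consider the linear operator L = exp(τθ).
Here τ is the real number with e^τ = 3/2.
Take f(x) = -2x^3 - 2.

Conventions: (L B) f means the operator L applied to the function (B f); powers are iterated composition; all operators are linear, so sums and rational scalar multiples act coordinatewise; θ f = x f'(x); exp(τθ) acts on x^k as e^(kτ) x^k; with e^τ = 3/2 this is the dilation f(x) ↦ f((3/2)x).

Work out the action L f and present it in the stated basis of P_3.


the result is g(x) = -(27/4)x^3 - 2

exp(τθ) x^k = e^(kτ) x^k; with e^τ = 3/2 this sends x^k to (3/2)^k x^k
x^3 ↦ 27/8 x^3
applying this coordinatewise to f: exp(τθ) f = -(27/4)x^3 - 2


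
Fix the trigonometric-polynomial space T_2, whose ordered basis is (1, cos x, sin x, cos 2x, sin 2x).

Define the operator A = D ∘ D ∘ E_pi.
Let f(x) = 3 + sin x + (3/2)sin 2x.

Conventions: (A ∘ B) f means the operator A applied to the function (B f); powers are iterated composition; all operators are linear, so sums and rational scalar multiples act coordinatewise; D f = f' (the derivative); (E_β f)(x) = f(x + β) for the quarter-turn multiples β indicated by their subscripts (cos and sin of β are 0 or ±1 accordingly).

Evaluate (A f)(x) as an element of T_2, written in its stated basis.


E_pi f = 3 - sin x + (3/2)sin 2x
D E_pi f = -cos x + 3cos 2x
D (D ∘ E_pi) f = sin x - 6sin 2x

the image equals g(x) = sin x - 6sin 2x


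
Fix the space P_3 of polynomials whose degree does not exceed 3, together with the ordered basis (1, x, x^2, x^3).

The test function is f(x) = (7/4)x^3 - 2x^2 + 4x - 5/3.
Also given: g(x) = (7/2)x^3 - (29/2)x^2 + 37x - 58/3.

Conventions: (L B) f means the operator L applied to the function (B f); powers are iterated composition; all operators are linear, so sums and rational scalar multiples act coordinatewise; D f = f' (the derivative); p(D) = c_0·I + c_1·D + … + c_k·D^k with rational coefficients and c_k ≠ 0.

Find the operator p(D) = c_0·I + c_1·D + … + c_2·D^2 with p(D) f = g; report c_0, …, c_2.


D^0 f = (7/4)x^3 - 2x^2 + 4x - 5/3
D^1 f = (21/4)x^2 - 4x + 4
D^2 f = (21/2)x - 4
matching coefficients of g against c_0 f + c_1 Df + … from the top degree down determines the c_i
solution: c_0 = 2, c_1 = -2, c_2 = 2

c_0 = 2, c_1 = -2, c_2 = 2


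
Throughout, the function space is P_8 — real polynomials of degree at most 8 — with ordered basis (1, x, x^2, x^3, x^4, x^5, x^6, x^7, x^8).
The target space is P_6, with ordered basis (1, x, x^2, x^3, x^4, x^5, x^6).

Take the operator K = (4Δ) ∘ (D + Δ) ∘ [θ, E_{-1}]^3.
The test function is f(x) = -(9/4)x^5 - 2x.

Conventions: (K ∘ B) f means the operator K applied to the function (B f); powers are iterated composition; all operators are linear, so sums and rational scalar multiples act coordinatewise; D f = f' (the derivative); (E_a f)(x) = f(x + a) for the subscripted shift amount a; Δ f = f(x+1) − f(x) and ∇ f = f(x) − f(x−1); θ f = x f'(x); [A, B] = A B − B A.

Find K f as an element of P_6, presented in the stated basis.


E_{-1} f = -(9/4)x^5 + (45/4)x^4 - (45/2)x^3 + (45/2)x^2 - (53/4)x + 17/4
θ E_{-1} f = -(45/4)x^5 + 45x^4 - (135/2)x^3 + 45x^2 - (53/4)x
θ f = -(45/4)x^5 - 2x
E_{-1} θ f = -(45/4)x^5 + (225/4)x^4 - (225/2)x^3 + (225/2)x^2 - (233/4)x + 53/4
[θ, E_{-1}] f = -(45/4)x^4 + 45x^3 - (135/2)x^2 + 45x - 53/4
E_{-1} [θ, E_{-1}] f = -(45/4)x^4 + 90x^3 - 270x^2 + 360x - 182
θ E_{-1} [θ, E_{-1}] f = -45x^4 + 270x^3 - 540x^2 + 360x
θ [θ, E_{-1}] f = -45x^4 + 135x^3 - 135x^2 + 45x
E_{-1} θ [θ, E_{-1}] f = -45x^4 + 315x^3 - 810x^2 + 900x - 360
[θ, E_{-1}] [θ, E_{-1}] f = -45x^3 + 270x^2 - 540x + 360
E_{-1} [θ, E_{-1}] [θ, E_{-1}] f = -45x^3 + 405x^2 - 1215x + 1215
θ E_{-1} [θ, E_{-1}] [θ, E_{-1}] f = -135x^3 + 810x^2 - 1215x
θ [θ, E_{-1}] [θ, E_{-1}] f = -135x^3 + 540x^2 - 540x
E_{-1} θ [θ, E_{-1}] [θ, E_{-1}] f = -135x^3 + 945x^2 - 2025x + 1215
[θ, E_{-1}] [θ, E_{-1}] [θ, E_{-1}] f = -135x^2 + 810x - 1215
D [θ, E_{-1}]^3 f = -270x + 810
Δ [θ, E_{-1}]^3 f = -270x + 675
(D + Δ) [θ, E_{-1}]^3 f = -540x + 1485
Δ (D + Δ) [θ, E_{-1}]^3 f = -540
(4Δ) (D + Δ) [θ, E_{-1}]^3 f = -2160

the result is g(x) = -2160


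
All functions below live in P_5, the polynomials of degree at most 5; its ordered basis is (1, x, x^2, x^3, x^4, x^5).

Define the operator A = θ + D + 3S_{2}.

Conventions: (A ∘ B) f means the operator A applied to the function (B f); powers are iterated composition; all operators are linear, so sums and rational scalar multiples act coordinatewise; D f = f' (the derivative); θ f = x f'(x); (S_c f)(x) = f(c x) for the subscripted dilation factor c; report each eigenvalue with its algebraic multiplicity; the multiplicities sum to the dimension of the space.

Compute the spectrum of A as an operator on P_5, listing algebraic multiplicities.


λ = 3 (multiplicity 1), λ = 7 (multiplicity 1), λ = 14 (multiplicity 1), λ = 27 (multiplicity 1), λ = 52 (multiplicity 1), λ = 101 (multiplicity 1)

image of 1: 3
image of x: 7x + 1
image of x^2: 14x^2 + 2x
image of x^3: 27x^3 + 3x^2
image of x^4: 52x^4 + 4x^3
image of x^5: 101x^5 + 5x^4
the matrix is upper triangular; its diagonal is (3, 7, 14, 27, 52, 101)
for a triangular matrix the eigenvalues are the diagonal entries, with algebraic multiplicity their repetition count


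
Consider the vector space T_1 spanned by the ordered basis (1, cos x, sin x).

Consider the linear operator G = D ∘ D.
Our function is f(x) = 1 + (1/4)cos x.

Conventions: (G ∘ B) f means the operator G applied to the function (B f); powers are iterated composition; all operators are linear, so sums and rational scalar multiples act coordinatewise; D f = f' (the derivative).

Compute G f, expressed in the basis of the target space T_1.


g(x) = -(1/4)cos x

D f = -(1/4)sin x
D D f = -(1/4)cos x


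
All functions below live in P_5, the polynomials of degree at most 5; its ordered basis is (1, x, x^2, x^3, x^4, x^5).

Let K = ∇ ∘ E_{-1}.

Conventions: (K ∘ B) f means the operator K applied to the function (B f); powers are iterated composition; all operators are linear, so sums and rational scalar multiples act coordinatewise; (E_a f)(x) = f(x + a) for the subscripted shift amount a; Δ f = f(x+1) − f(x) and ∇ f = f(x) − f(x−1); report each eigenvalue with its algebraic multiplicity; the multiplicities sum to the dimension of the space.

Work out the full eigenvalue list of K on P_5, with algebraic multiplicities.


image of 1: 0
image of x: 1
image of x^2: 2x - 3
image of x^3: 3x^2 - 9x + 7
image of x^4: 4x^3 - 18x^2 + 28x - 15
image of x^5: 5x^4 - 30x^3 + 70x^2 - 75x + 31
the matrix is upper triangular; its diagonal is (0, 0, 0, 0, 0, 0)
for a triangular matrix the eigenvalues are the diagonal entries, with algebraic multiplicity their repetition count

λ = 0 (multiplicity 6)


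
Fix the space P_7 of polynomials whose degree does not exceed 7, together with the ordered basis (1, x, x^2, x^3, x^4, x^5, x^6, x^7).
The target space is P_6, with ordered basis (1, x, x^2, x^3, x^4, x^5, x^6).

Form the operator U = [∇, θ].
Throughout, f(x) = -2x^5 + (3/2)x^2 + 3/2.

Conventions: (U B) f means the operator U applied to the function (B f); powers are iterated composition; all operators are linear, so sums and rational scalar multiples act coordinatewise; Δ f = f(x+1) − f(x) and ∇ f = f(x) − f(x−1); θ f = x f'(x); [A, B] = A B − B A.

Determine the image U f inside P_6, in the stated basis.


g(x) = -10x^4 + 40x^3 - 60x^2 + 43x - 13

θ f = -10x^5 + 3x^2
∇ θ f = -50x^4 + 100x^3 - 100x^2 + 56x - 13
∇ f = -10x^4 + 20x^3 - 20x^2 + 13x - 7/2
θ ∇ f = -40x^4 + 60x^3 - 40x^2 + 13x
[∇, θ] f = -10x^4 + 40x^3 - 60x^2 + 43x - 13


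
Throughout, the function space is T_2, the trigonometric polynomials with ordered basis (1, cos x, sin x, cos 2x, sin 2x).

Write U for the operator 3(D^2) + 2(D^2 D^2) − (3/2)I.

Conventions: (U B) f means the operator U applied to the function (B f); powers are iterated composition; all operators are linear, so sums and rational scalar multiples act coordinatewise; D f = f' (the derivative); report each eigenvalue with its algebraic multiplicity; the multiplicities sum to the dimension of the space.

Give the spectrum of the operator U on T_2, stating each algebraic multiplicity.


λ = -5/2 (multiplicity 2), λ = -3/2 (multiplicity 1), λ = 37/2 (multiplicity 2)

image of 1: -3/2
image of cos x: -(5/2)cos x
image of sin x: -(5/2)sin x
image of cos 2x: (37/2)cos 2x
image of sin 2x: (37/2)sin 2x
the matrix is diagonal; its diagonal is (-3/2, -5/2, -5/2, 37/2, 37/2)
for a triangular matrix the eigenvalues are the diagonal entries, with algebraic multiplicity their repetition count


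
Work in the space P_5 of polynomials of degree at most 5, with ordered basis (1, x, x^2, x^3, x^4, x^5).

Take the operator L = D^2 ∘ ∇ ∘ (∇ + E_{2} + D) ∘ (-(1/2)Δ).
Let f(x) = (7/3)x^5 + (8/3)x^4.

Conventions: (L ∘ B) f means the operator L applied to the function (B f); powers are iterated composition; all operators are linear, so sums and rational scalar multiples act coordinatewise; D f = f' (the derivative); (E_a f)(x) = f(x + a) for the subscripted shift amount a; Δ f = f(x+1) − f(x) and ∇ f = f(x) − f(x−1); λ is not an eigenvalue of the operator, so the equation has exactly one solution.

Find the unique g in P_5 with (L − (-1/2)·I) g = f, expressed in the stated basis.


write g with unknown coordinates in the stated basis and equate coefficients in (L − (-1/2)·I) g = f
solving from the highest basis element down gives g = (14/3)x^5 + (16/3)x^4 + 560x + 2368
check: L g = -280x - 1184
so L g − (-1/2)·g = (7/3)x^5 + (8/3)x^4 = f ✓

the result is g(x) = (14/3)x^5 + (16/3)x^4 + 560x + 2368


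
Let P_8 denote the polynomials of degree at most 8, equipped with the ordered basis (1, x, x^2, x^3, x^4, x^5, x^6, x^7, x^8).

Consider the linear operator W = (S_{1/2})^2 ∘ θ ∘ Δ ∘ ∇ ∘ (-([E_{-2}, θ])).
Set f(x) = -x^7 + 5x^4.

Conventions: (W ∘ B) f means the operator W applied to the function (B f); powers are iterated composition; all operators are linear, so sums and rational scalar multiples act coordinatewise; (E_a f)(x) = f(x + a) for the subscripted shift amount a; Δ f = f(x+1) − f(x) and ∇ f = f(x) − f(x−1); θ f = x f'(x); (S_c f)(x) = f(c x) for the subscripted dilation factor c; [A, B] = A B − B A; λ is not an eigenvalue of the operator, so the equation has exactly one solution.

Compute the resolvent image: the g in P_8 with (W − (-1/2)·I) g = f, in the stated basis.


the result is g(x) = -2x^7 + (145/4)x^4 - 630x^3 + 5250x^2 - 15990x

write g with unknown coordinates in the stated basis and equate coefficients in (W − (-1/2)·I) g = f
solving from the highest basis element down gives g = -2x^7 + (145/4)x^4 - 630x^3 + 5250x^2 - 15990x
check: W g = -(105/8)x^4 + 315x^3 - 2625x^2 + 7995x
so W g − (-1/2)·g = -x^7 + 5x^4 = f ✓


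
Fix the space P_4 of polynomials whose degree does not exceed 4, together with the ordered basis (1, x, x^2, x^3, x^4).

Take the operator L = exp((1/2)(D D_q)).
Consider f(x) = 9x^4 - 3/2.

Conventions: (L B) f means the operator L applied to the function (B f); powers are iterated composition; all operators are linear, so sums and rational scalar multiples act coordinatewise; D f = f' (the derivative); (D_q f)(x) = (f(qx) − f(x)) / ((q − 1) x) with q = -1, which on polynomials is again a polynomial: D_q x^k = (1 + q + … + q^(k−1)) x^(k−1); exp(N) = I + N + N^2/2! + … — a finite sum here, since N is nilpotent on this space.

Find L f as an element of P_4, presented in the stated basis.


the series for exp((1/2)(D D_q)) f terminates at order 0
exp((1/2)(D D_q)) f = 9x^4 - 3/2

the result is g(x) = 9x^4 - 3/2


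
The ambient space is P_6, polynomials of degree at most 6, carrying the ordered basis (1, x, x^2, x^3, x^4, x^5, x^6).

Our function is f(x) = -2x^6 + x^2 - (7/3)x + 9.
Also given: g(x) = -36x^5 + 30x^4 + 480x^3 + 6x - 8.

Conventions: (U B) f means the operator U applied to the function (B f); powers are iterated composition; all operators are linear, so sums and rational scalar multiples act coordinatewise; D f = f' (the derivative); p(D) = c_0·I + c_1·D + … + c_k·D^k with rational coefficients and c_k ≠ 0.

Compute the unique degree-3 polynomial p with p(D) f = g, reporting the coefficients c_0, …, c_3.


D^0 f = -2x^6 + x^2 - (7/3)x + 9
D^1 f = -12x^5 + 2x - 7/3
D^2 f = -60x^4 + 2
D^3 f = -240x^3
matching coefficients of g against c_0 f + c_1 Df + … from the top degree down determines the c_i
solution: c_0 = 0, c_1 = 3, c_2 = -1/2, c_3 = -2

c_0 = 0, c_1 = 3, c_2 = -1/2, c_3 = -2


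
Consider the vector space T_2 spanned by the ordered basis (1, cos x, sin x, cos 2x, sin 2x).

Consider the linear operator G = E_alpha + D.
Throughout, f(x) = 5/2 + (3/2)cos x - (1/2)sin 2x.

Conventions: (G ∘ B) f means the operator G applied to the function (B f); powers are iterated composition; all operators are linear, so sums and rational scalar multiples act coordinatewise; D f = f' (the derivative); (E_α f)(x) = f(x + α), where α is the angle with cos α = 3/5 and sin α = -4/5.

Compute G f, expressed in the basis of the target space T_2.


E_alpha f = 5/2 + (9/10)cos x + (6/5)sin x + (12/25)cos 2x + (7/50)sin 2x
D f = -(3/2)sin x - cos 2x
(E_alpha + D) f = 5/2 + (9/10)cos x - (3/10)sin x - (13/25)cos 2x + (7/50)sin 2x

the result is g(x) = 5/2 + (9/10)cos x - (3/10)sin x - (13/25)cos 2x + (7/50)sin 2x


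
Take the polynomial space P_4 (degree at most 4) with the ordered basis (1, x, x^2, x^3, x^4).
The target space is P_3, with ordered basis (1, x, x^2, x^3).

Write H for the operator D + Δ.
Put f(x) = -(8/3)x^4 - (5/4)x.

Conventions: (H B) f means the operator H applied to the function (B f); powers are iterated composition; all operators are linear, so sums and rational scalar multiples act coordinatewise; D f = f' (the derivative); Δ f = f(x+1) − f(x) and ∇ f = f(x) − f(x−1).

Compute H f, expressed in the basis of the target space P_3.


the result is g(x) = -(64/3)x^3 - 16x^2 - (32/3)x - 31/6

D f = -(32/3)x^3 - 5/4
Δ f = -(32/3)x^3 - 16x^2 - (32/3)x - 47/12
(D + Δ) f = -(64/3)x^3 - 16x^2 - (32/3)x - 31/6


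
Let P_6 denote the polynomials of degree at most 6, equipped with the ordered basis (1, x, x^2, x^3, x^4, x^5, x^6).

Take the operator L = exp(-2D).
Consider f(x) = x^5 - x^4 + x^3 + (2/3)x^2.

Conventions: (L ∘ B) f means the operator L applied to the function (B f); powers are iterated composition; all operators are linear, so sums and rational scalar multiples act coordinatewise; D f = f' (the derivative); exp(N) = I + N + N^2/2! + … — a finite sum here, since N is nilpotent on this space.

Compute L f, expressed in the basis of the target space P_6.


g(x) = x^5 - 11x^4 + 49x^3 - (328/3)x^2 + (364/3)x - 160/3

order-1 term: -10x^4 + 8x^3 - 6x^2 - (8/3)x
order-2 term: 40x^3 - 24x^2 + 12x + 8/3
order-3 term: -80x^2 + 32x - 8
order-4 term: 80x - 16
order-5 term: -32
the series for exp(-2D) f terminates at order 5
exp(-2D) f = x^5 - 11x^4 + 49x^3 - (328/3)x^2 + (364/3)x - 160/3


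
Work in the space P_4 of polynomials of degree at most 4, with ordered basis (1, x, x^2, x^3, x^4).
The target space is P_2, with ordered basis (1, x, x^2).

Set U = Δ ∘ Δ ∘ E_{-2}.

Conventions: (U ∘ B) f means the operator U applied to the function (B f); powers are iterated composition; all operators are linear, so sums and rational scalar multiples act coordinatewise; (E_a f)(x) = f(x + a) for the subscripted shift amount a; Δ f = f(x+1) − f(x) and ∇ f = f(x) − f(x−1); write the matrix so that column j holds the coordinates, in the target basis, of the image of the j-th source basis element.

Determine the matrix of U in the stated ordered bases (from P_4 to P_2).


image of 1: 0
image of x: 0
image of x^2: 2
image of x^3: 6x - 6
image of x^4: 12x^2 - 24x + 14
each image's coordinates form column j of the matrix

the matrix is [[0, 0, 2, -6, 14]; [0, 0, 0, 6, -24]; [0, 0, 0, 0, 12]] (rows listed top to bottom)


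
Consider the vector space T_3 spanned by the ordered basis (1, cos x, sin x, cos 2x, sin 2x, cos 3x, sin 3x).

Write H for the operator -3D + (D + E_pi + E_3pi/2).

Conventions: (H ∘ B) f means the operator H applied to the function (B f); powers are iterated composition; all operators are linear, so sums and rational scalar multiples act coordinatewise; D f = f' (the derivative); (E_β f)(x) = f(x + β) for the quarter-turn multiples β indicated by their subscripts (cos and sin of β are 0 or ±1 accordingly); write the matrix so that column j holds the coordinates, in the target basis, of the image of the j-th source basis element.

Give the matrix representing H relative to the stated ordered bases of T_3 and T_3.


image of 1: 2
image of cos x: -cos x + 3sin x
image of sin x: -3cos x - sin x
image of cos 2x: 4sin 2x
image of sin 2x: -4cos 2x
image of cos 3x: -cos 3x + 5sin 3x
image of sin 3x: -5cos 3x - sin 3x
each image's coordinates form column j of the matrix

the matrix is [[2, 0, 0, 0, 0, 0, 0]; [0, -1, -3, 0, 0, 0, 0]; [0, 3, -1, 0, 0, 0, 0]; [0, 0, 0, 0, -4, 0, 0]; [0, 0, 0, 4, 0, 0, 0]; [0, 0, 0, 0, 0, -1, -5]; [0, 0, 0, 0, 0, 5, -1]] (rows listed top to bottom)


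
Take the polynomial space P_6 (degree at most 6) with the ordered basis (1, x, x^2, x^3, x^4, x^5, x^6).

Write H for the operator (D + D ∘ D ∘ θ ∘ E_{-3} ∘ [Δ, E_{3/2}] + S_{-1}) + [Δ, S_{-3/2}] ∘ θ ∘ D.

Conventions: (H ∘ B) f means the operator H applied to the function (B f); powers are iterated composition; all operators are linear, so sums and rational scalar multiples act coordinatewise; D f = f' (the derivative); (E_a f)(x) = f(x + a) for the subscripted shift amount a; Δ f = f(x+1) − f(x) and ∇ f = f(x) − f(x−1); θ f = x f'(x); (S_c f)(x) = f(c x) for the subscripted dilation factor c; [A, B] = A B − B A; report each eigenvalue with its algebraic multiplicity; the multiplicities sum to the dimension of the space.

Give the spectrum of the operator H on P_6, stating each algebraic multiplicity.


λ = -1 (multiplicity 3), λ = 1 (multiplicity 4)

image of 1: 1
image of x: -x + 1
image of x^2: x^2 + 2x - 5
image of x^3: -x^3 + 3x^2 + 45x + 15/2
image of x^4: x^4 + 4x^3 - (405/2)x^2 - (135/2)x - 105/2
image of x^5: -x^5 + 5x^4 + 675x^3 + (675/2)x^2 + 525x + 325/4
image of x^6: x^6 + 6x^5 - (30375/16)x^4 - (10125/8)x^3 - (23625/8)x^2 - (14625/16)x - 4125/16
the matrix is upper triangular; its diagonal is (1, -1, 1, -1, 1, -1, 1)
for a triangular matrix the eigenvalues are the diagonal entries, with algebraic multiplicity their repetition count


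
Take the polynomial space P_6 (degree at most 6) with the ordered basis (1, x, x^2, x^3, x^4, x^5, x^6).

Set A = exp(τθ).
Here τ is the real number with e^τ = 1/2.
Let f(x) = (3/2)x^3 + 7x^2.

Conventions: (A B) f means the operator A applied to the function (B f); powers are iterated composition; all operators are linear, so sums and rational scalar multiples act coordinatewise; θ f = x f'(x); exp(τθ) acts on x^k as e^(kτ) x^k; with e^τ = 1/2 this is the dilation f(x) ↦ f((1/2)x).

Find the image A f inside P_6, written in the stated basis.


exp(τθ) x^k = e^(kτ) x^k; with e^τ = 1/2 this sends x^k to (1/2)^k x^k
x^2 ↦ 1/4 x^2
x^3 ↦ 1/8 x^3
applying this coordinatewise to f: exp(τθ) f = (3/16)x^3 + (7/4)x^2

g(x) = (3/16)x^3 + (7/4)x^2


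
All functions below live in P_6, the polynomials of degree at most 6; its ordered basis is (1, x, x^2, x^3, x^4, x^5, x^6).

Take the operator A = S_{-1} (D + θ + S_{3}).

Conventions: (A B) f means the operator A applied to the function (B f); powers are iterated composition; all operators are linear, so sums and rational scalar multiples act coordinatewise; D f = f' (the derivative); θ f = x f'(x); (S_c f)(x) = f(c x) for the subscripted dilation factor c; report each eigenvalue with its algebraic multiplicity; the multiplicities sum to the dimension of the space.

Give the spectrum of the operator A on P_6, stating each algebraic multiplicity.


image of 1: 1
image of x: -4x + 1
image of x^2: 11x^2 - 2x
image of x^3: -30x^3 + 3x^2
image of x^4: 85x^4 - 4x^3
image of x^5: -248x^5 + 5x^4
image of x^6: 735x^6 - 6x^5
the matrix is upper triangular; its diagonal is (1, -4, 11, -30, 85, -248, 735)
for a triangular matrix the eigenvalues are the diagonal entries, with algebraic multiplicity their repetition count

λ = -248 (multiplicity 1), λ = -30 (multiplicity 1), λ = -4 (multiplicity 1), λ = 1 (multiplicity 1), λ = 11 (multiplicity 1), λ = 85 (multiplicity 1), λ = 735 (multiplicity 1)
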